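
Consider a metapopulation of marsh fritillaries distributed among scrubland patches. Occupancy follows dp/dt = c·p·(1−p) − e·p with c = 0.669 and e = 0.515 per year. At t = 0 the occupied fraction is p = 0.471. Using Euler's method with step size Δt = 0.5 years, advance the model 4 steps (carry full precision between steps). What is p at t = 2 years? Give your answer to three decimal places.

Update rule: p ← p + [c·p·(1−p) − e·p]·Δt with Δt = 0.5.
t = 0.5: p = 0.47100 + (-0.03794) = 0.43306
t = 1: p = 0.43306 + (-0.02939) = 0.40367
t = 1.5: p = 0.40367 + (-0.02342) = 0.38025
t = 2: p = 0.38025 + (-0.01909) = 0.36116

0.361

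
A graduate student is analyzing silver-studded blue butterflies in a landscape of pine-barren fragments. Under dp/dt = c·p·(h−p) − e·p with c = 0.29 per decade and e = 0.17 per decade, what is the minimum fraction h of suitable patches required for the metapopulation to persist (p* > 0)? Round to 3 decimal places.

0.586

p* = h − e/c is positive only when h > e/c.
h_min = e/c = 0.17/0.29 = 0.5862.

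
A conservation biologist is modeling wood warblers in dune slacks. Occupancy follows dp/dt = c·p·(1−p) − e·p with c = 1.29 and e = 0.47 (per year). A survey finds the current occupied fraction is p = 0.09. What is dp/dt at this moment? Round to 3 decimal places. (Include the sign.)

Colonization term: c·p·(1−p) = 1.29×0.09×0.9100 = 0.10565.
Extinction term: e·p = 0.04230.
dp/dt = 0.10565 − 0.04230 = 0.06335.

0.063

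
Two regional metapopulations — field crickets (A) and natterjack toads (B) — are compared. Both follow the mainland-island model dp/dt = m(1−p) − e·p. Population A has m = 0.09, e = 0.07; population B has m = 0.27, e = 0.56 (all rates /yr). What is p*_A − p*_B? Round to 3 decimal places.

0.237

A: p*_A = m/(m+e) = 0.09/0.1600 = 0.5625.
B: p*_B = 0.27/0.8300 = 0.3253.
p*_A − p*_B = 0.5625 − 0.3253 = 0.2372.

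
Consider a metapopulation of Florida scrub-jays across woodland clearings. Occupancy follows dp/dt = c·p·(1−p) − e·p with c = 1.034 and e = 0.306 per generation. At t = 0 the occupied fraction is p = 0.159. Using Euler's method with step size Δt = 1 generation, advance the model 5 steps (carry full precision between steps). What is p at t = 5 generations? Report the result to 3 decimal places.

Update rule: p ← p + [c·p·(1−p) − e·p]·Δt with Δt = 1.
step 1: Δp = +0.08961, p = 0.24861
step 2: Δp = +0.11708, p = 0.36569
step 3: Δp = +0.12795, p = 0.49364
step 4: Δp = +0.10740, p = 0.60104
step 5: Δp = +0.06402, p = 0.66507

0.665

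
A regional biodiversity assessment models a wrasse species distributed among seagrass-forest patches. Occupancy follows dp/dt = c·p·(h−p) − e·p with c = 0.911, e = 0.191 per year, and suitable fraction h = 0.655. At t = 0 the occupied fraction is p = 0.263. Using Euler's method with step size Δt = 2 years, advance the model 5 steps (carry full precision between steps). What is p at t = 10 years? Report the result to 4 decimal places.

0.4450

Update rule: p ← p + [c·p·(h−p) − e·p]·Δt with Δt = 2.
t = 2: p = 0.26300 + (+0.08737) = 0.35037
t = 4: p = 0.35037 + (+0.06062) = 0.41100
t = 6: p = 0.41100 + (+0.02572) = 0.43672
t = 8: p = 0.43672 + (+0.00686) = 0.44358
t = 10: p = 0.44358 + (+0.00142) = 0.44500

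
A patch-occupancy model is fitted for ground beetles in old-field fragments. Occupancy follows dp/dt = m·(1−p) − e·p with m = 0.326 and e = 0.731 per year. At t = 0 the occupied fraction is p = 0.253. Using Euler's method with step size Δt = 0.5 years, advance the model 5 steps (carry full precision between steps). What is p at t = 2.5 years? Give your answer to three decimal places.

Update rule: p ← p + [m·(1−p) − e·p]·Δt with Δt = 0.5.
step 1: Δp = +0.02929, p = 0.28229
step 2: Δp = +0.01381, p = 0.29610
step 3: Δp = +0.00651, p = 0.30261
step 4: Δp = +0.00307, p = 0.30568
step 5: Δp = +0.00145, p = 0.30713

0.307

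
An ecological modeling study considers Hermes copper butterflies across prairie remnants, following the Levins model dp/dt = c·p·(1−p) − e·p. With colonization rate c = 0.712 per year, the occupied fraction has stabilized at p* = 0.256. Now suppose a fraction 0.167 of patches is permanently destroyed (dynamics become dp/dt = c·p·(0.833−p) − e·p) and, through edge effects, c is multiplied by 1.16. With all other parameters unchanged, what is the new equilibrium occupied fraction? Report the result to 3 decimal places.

0.192

Balance c(1−p*) = e gives e = 0.712×(1 − 0.25600) = 0.52973.
New p* = 0.833 − e/c = 0.833 − 0.52973/0.82592 = 0.19162.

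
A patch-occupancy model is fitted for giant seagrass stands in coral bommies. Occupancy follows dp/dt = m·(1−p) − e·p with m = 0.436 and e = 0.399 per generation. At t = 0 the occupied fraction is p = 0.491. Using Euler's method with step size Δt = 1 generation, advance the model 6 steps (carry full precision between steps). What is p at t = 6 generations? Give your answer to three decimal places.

Update rule: p ← p + [m·(1−p) − e·p]·Δt with Δt = 1.
p: 0.49100 → 0.51702  (Δp = +0.02602)
p: 0.51702 → 0.52131  (Δp = +0.00429)
p: 0.52131 → 0.52202  (Δp = +0.00071)
p: 0.52202 → 0.52213  (Δp = +0.00012)
p: 0.52213 → 0.52215  (Δp = +0.00002)
p: 0.52215 → 0.52216  (Δp = +0.00000)

0.522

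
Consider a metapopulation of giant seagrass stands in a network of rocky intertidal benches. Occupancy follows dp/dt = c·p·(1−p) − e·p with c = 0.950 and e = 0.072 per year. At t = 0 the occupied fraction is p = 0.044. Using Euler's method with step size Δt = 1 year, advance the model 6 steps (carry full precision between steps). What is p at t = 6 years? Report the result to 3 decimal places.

Update rule: p ← p + [c·p·(1−p) − e·p]·Δt with Δt = 1.
  1  |  dp/dt·Δt = +0.036793  |  p_1 = 0.080793
  2  |  dp/dt·Δt = +0.064735  |  p_2 = 0.145528
  3  |  dp/dt·Δt = +0.107654  |  p_3 = 0.253182
  4  |  dp/dt·Δt = +0.161398  |  p_4 = 0.414579
  5  |  dp/dt·Δt = +0.200718  |  p_5 = 0.615298
  6  |  dp/dt·Δt = +0.180570  |  p_6 = 0.795867

0.796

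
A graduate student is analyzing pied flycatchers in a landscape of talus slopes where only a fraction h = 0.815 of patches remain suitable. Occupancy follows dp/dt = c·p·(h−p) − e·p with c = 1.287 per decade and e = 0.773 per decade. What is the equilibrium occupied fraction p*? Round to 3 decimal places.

Setting dp/dt = 0 and dividing by p* gives c·(h−p*) = e.
So p* = h − e/c = 0.815 − 0.773/1.287 = 0.815 − 0.6006 = 0.2144.

0.214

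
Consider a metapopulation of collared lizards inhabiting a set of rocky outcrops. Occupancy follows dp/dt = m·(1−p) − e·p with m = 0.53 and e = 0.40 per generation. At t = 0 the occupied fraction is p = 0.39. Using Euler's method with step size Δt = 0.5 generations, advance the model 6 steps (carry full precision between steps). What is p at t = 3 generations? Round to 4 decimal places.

Update rule: p ← p + [m·(1−p) − e·p]·Δt with Δt = 0.5.
step 1: Δp = +0.08365, p = 0.47365
step 2: Δp = +0.04475, p = 0.51840
step 3: Δp = +0.02394, p = 0.54235
step 4: Δp = +0.01281, p = 0.55515
step 5: Δp = +0.00685, p = 0.56201
step 6: Δp = +0.00367, p = 0.56567

0.5657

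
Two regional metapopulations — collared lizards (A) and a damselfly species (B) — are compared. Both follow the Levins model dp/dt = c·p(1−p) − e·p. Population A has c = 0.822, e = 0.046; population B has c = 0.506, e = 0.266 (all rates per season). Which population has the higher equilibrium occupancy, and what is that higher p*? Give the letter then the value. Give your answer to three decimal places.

A, 0.944

A: p*_A = 1 − 0.046/0.822 = 0.9440.
B: p*_B = 1 − 0.266/0.506 = 0.4743.
A is higher at 0.9440.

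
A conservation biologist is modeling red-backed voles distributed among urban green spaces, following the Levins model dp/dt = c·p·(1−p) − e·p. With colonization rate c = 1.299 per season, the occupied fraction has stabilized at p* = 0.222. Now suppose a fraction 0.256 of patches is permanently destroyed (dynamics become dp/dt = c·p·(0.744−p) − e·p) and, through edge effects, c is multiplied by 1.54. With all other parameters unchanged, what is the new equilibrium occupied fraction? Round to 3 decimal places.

0.239

Balance c(1−p*) = e gives e = 1.299×(1 − 0.22200) = 1.01062.
New p* = 0.744 − e/c = 0.744 − 1.01062/2.00046 = 0.23881.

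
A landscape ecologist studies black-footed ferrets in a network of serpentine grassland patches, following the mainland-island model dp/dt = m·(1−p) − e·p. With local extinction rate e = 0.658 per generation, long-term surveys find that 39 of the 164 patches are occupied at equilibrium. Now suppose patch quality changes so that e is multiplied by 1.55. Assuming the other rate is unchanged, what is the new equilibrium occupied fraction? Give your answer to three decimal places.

Observed p* = 39/164 = 0.23780.
Balance m(1−p*) = e·p* gives m = e·p*/(1−p*) = 0.658×0.23780/0.76220 = 0.20529.
New p* = m/(m+e) = 0.20529/(0.20529+1.01990) = 0.16756.

0.168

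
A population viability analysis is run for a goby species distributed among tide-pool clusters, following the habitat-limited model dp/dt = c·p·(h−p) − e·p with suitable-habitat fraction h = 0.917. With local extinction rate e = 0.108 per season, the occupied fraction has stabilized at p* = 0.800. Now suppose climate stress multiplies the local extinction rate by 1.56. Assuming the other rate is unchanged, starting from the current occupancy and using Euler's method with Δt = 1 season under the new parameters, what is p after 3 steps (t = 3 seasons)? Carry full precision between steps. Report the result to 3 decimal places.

0.736

Balance c(h−p*) = e gives c = e/(0.917 − 0.80000) = 0.108/0.11700 = 0.92308.
Starting from p₀ = 0.80000; update p ← p + (dp/dt)·Δt with the new parameters.
step 1: Δp = -0.04838, p = 0.75162
step 2: Δp = -0.01189, p = 0.73973
step 3: Δp = -0.00358, p = 0.73614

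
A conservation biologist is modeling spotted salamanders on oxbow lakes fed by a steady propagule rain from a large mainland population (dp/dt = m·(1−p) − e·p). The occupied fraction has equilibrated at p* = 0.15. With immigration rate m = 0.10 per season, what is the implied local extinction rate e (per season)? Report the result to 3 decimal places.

0.567

At equilibrium m(1−p*) = e·p*, so e = m(1−p*)/p*.
e = 0.10 × 0.8500 / 0.15 = 0.5667.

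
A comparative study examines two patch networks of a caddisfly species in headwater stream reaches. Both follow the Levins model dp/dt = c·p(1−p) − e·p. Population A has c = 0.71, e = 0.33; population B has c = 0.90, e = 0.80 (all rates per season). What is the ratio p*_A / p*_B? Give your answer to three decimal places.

A: p*_A = 1 − 0.33/0.71 = 0.5352.
B: p*_B = 1 − 0.80/0.90 = 0.1111.
p*_A / p*_B = 0.5352/0.1111 = 4.8169.

4.817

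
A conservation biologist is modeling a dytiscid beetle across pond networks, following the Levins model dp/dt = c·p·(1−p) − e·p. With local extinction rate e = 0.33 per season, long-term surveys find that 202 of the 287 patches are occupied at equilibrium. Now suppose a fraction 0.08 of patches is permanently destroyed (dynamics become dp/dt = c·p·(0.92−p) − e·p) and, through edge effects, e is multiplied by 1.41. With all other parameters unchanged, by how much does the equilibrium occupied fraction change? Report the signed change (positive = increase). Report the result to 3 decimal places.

Observed p* = 202/287 = 0.70383.
Balance c(1−p*) = e gives c = e/(1 − 0.70383) = 0.33/0.29617 = 1.11422.
New p* = 0.92 − e/c = 0.92 − 0.46530/1.11422 = 0.50240.
Δp* = 0.50240 − 0.70383 = -0.20143.

-0.201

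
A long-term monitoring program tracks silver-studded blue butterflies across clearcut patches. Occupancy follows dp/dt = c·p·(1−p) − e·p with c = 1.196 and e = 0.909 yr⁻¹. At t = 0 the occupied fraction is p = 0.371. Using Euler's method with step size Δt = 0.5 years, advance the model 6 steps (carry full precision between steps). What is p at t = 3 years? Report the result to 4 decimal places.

0.2766

Update rule: p ← p + [c·p·(1−p) − e·p]·Δt with Δt = 0.5.
  1  |  dp/dt·Δt = -0.029071  |  p_1 = 0.341929
  2  |  dp/dt·Δt = -0.020849  |  p_2 = 0.321081
  3  |  dp/dt·Δt = -0.015574  |  p_3 = 0.305506
  4  |  dp/dt·Δt = -0.011974  |  p_4 = 0.293533
  5  |  dp/dt·Δt = -0.009403  |  p_5 = 0.284130
  6  |  dp/dt·Δt = -0.007504  |  p_6 = 0.276626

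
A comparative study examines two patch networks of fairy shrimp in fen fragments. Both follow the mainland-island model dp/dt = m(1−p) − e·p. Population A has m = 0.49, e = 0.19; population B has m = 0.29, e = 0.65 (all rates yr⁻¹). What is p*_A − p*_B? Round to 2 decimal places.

0.41

A: p*_A = m/(m+e) = 0.49/0.6800 = 0.7206.
B: p*_B = 0.29/0.9400 = 0.3085.
p*_A − p*_B = 0.7206 − 0.3085 = 0.4121.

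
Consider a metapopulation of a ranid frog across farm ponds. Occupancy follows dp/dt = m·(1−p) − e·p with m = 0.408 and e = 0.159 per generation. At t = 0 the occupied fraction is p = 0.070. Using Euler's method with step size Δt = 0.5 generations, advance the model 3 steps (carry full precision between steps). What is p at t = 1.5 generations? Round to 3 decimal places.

Update rule: p ← p + [m·(1−p) − e·p]·Δt with Δt = 0.5.
p: 0.07000 → 0.25415  (Δp = +0.18415)
p: 0.25415 → 0.38610  (Δp = +0.13195)
p: 0.38610 → 0.48064  (Δp = +0.09454)

0.481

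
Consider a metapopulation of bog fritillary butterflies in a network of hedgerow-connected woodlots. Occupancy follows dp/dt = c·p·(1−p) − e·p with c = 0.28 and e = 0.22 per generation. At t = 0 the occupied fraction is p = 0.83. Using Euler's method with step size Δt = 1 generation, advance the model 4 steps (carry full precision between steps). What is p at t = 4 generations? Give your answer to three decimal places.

0.485

Update rule: p ← p + [c·p·(1−p) − e·p]·Δt with Δt = 1.
p: 0.83000 → 0.68691  (Δp = -0.14309)
p: 0.68691 → 0.59601  (Δp = -0.09090)
p: 0.59601 → 0.53230  (Δp = -0.06370)
p: 0.53230 → 0.48491  (Δp = -0.04740)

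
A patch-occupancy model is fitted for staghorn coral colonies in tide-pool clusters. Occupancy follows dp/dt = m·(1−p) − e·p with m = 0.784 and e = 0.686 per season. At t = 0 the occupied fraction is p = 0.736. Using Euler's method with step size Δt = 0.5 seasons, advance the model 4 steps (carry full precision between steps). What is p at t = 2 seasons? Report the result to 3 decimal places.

Update rule: p ← p + [m·(1−p) − e·p]·Δt with Δt = 0.5.
t = 0.5: p = 0.73600 + (-0.14896) = 0.58704
t = 1: p = 0.58704 + (-0.03947) = 0.54757
t = 1.5: p = 0.54757 + (-0.01046) = 0.53710
t = 2: p = 0.53710 + (-0.00277) = 0.53433

0.534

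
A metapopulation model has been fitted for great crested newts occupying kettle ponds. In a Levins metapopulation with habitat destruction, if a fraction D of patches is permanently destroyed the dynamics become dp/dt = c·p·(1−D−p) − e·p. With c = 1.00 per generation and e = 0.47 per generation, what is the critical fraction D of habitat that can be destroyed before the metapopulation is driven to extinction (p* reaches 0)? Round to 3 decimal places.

0.530

The nontrivial equilibrium is p* = (1−D) − e/c; extinction occurs when this hits zero.
So D_crit = 1 − e/c = 1 − 0.47/1.00 = 1 − 0.4700 = 0.5300.
This equals the undisturbed p*, a classic result of Lande's extension.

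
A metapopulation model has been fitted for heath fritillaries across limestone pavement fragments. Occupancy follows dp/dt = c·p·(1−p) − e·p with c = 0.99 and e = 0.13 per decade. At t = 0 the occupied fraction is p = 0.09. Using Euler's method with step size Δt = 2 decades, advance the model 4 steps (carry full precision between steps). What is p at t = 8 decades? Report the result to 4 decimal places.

0.8617

Update rule: p ← p + [c·p·(1−p) − e·p]·Δt with Δt = 2.
t = 2: p = 0.09000 + (+0.13876) = 0.22876
t = 4: p = 0.22876 + (+0.28985) = 0.51862
t = 6: p = 0.51862 + (+0.35947) = 0.87809
t = 8: p = 0.87809 + (-0.01635) = 0.86174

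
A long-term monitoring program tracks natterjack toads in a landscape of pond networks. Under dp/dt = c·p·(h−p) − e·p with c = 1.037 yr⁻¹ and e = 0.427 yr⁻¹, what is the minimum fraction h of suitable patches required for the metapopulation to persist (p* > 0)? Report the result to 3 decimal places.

0.412

p* = h − e/c is positive only when h > e/c.
h_min = e/c = 0.427/1.037 = 0.4118.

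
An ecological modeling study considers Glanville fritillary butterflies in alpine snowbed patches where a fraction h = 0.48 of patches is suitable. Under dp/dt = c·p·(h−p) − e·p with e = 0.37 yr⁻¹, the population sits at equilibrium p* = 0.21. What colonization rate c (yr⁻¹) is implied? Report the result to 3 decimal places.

1.370

At equilibrium c(h−p*) = e, so c = e/(h−p*).
c = 0.37/(0.48 − 0.21) = 0.37/0.2700 = 1.3704.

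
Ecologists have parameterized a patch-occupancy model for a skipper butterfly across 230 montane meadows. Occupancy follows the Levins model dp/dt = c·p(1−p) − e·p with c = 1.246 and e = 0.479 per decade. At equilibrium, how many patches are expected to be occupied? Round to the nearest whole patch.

142

p* = 1 − e/c = 1 − 0.479/1.246 = 0.6156.
Expected occupied patches = N × p* = 230 × 0.6156 = 141.58 ≈ 142.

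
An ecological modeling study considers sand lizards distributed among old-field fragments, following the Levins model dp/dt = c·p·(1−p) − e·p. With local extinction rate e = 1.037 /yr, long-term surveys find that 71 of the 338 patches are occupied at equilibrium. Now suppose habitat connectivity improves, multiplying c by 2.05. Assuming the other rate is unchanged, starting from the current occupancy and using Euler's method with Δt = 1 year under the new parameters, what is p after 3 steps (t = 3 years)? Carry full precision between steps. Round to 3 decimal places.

0.591

Observed p* = 71/338 = 0.21006.
Balance c(1−p*) = e gives c = e/(1 − 0.21006) = 1.037/0.78994 = 1.31276.
Starting from p₀ = 0.21006; update p ← p + (dp/dt)·Δt with the new parameters.
step 1: Δp = +0.22872, p = 0.43878
step 2: Δp = +0.20769, p = 0.64647
step 3: Δp = -0.05533, p = 0.59114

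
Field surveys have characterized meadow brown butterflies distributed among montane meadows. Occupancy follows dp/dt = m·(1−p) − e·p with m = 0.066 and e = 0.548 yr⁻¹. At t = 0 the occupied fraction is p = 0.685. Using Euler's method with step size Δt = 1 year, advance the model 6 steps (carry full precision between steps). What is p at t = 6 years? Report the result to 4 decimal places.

0.1094

Update rule: p ← p + [m·(1−p) − e·p]·Δt with Δt = 1.
t = 1: p = 0.68500 + (-0.35459) = 0.33041
t = 2: p = 0.33041 + (-0.13687) = 0.19354
t = 3: p = 0.19354 + (-0.05283) = 0.14071
t = 4: p = 0.14071 + (-0.02039) = 0.12031
t = 5: p = 0.12031 + (-0.00787) = 0.11244
t = 6: p = 0.11244 + (-0.00304) = 0.10940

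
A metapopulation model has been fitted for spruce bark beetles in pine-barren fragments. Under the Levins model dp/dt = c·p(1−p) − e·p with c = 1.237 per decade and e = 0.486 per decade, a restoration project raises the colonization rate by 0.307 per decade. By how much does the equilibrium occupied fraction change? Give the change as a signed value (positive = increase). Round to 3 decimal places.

Before: p* = 1 − 0.486/1.237 = 0.6071.
After the change, c = 1.544, e = 0.486, so p* = 1 − 0.486/1.544 = 0.6852.
Δp* = 0.6852 − 0.6071 = +0.0781.

0.078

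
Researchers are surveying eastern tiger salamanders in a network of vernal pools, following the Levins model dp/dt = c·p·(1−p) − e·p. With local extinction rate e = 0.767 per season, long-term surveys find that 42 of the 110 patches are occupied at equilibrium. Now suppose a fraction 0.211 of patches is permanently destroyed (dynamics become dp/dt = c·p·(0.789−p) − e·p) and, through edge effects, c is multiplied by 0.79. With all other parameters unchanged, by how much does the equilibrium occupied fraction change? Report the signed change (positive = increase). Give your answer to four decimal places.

-0.3753

Observed p* = 42/110 = 0.38182.
Balance c(1−p*) = e gives c = e/(1 − 0.38182) = 0.767/0.61818 = 1.24074.
New p* = 0.789 − e/c = 0.789 − 0.76700/0.98018 = 0.00649.
Δp* = 0.00649 − 0.38182 = -0.37533.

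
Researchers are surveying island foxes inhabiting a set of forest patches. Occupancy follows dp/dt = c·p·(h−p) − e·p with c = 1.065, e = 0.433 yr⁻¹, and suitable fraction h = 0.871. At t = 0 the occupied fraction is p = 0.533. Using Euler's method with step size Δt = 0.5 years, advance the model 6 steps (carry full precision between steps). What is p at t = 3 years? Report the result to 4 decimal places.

0.4751

Update rule: p ← p + [c·p·(h−p) − e·p]·Δt with Δt = 0.5.
step 1: Δp = -0.01946, p = 0.51354
step 2: Δp = -0.01343, p = 0.50011
step 3: Δp = -0.00950, p = 0.49061
step 4: Δp = -0.00684, p = 0.48377
step 5: Δp = -0.00498, p = 0.47878
step 6: Δp = -0.00366, p = 0.47512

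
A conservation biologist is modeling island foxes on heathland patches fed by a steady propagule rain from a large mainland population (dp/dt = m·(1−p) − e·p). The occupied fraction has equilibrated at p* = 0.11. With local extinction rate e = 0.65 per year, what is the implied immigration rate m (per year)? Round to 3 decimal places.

At equilibrium m(1−p*) = e·p*, so m = e·p*/(1−p*).
m = 0.65 × 0.11 / 0.8900 = 0.0715/0.8900 = 0.0803.

0.080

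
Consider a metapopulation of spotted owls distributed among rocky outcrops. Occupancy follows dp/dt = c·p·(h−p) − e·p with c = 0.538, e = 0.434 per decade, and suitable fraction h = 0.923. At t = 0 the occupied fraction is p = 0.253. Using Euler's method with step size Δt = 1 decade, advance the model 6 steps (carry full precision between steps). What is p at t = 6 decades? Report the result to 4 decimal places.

Update rule: p ← p + [c·p·(h−p) − e·p]·Δt with Δt = 1.
p: 0.25300 → 0.23439  (Δp = -0.01861)
p: 0.23439 → 0.21950  (Δp = -0.01489)
p: 0.21950 → 0.20732  (Δp = -0.01219)
p: 0.20732 → 0.19717  (Δp = -0.01015)
p: 0.19717 → 0.18859  (Δp = -0.00858)
p: 0.18859 → 0.18126  (Δp = -0.00733)

0.1813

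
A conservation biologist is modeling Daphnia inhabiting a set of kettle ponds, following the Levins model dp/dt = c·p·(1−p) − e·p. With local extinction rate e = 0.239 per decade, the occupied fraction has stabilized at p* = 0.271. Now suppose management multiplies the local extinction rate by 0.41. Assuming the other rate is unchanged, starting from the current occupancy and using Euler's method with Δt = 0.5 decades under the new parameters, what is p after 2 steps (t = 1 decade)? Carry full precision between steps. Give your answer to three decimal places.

0.310

Balance c(1−p*) = e gives c = e/(1 − 0.27100) = 0.239/0.72900 = 0.32785.
Starting from p₀ = 0.27100; update p ← p + (dp/dt)·Δt with the new parameters.
p: 0.27100 → 0.29011  (Δp = +0.01911)
p: 0.29011 → 0.30965  (Δp = +0.01955)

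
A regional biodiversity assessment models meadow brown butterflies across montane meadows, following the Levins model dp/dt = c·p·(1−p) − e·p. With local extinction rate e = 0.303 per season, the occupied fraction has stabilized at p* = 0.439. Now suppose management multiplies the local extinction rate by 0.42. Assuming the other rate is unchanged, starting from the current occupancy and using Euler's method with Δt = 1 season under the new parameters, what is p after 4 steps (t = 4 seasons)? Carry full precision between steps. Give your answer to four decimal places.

Balance c(1−p*) = e gives c = e/(1 − 0.43900) = 0.303/0.56100 = 0.54011.
Starting from p₀ = 0.43900; update p ← p + (dp/dt)·Δt with the new parameters.
p: 0.43900 → 0.51615  (Δp = +0.07715)
p: 0.51615 → 0.58535  (Δp = +0.06920)
p: 0.58535 → 0.64195  (Δp = +0.05660)
p: 0.64195 → 0.68440  (Δp = +0.04245)

0.6844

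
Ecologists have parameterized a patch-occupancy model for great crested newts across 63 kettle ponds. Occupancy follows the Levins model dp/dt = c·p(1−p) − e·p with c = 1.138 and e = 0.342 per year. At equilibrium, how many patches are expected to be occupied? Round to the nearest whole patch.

p* = 1 − e/c = 1 − 0.342/1.138 = 0.6995.
Expected occupied patches = N × p* = 63 × 0.6995 = 44.07 ≈ 44.

44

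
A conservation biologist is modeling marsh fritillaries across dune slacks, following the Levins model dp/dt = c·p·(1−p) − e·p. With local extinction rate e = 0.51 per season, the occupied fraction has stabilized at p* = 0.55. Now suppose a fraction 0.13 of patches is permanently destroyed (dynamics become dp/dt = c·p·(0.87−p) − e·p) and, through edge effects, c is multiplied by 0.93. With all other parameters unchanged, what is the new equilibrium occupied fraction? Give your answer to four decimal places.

0.3861

Balance c(1−p*) = e gives c = e/(1 − 0.55000) = 0.51/0.45000 = 1.13333.
New p* = 0.87 − e/c = 0.87 − 0.51000/1.05400 = 0.38613.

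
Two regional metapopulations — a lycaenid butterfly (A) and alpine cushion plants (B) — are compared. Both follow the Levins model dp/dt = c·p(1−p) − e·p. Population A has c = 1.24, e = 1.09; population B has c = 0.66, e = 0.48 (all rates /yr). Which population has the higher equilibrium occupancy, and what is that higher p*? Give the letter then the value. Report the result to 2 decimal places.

B, 0.27

A: p*_A = 1 − 1.09/1.24 = 0.1210.
B: p*_B = 1 − 0.48/0.66 = 0.2727.
B is higher at 0.2727.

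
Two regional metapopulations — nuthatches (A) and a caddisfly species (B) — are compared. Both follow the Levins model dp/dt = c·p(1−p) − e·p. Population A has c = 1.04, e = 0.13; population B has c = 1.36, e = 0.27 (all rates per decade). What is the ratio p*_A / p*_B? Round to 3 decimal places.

A: p*_A = 1 − 0.13/1.04 = 0.8750.
B: p*_B = 1 − 0.27/1.36 = 0.8015.
p*_A / p*_B = 0.8750/0.8015 = 1.0917.

1.092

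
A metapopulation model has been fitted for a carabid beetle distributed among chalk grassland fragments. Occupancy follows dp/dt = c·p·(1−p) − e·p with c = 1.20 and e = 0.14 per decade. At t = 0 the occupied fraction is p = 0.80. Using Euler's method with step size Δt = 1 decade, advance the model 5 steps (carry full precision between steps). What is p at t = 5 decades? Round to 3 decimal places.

0.883

Update rule: p ← p + [c·p·(1−p) − e·p]·Δt with Δt = 1.
p: 0.80000 → 0.88000  (Δp = +0.08000)
p: 0.88000 → 0.88352  (Δp = +0.00352)
p: 0.88352 → 0.88332  (Δp = -0.00020)
p: 0.88332 → 0.88333  (Δp = +0.00001)
p: 0.88333 → 0.88333  (Δp = -0.00000)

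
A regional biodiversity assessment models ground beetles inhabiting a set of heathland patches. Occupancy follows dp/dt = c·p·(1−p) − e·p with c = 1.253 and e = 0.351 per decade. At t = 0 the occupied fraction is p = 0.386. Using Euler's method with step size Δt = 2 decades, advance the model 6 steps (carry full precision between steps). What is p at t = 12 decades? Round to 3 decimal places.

Update rule: p ← p + [c·p·(1−p) − e·p]·Δt with Δt = 2.
  1  |  dp/dt·Δt = +0.322960  |  p_1 = 0.708960
  2  |  dp/dt·Δt = +0.019387  |  p_2 = 0.728347
  3  |  dp/dt·Δt = -0.015469  |  p_3 = 0.712878
  4  |  dp/dt·Δt = +0.012495  |  p_4 = 0.725373
  5  |  dp/dt·Δt = -0.009999  |  p_5 = 0.715374
  6  |  dp/dt·Δt = +0.008064  |  p_6 = 0.723438

0.723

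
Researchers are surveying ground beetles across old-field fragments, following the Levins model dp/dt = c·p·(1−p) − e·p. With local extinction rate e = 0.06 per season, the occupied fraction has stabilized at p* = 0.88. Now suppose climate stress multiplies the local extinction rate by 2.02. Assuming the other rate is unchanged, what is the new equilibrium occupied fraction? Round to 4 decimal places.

Balance c(1−p*) = e gives c = e/(1 − 0.88000) = 0.06/0.12000 = 0.50000.
New p* = 1 − e/c = 1 − 0.12120/0.50000 = 0.75760.

0.7576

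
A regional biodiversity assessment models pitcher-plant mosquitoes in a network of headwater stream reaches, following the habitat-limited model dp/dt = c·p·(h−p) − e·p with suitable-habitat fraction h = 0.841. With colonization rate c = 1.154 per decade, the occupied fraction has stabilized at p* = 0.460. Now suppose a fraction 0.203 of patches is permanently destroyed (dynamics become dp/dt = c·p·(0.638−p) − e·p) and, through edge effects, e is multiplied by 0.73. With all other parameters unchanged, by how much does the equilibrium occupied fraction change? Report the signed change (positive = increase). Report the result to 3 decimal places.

Balance c(h−p*) = e gives e = 1.154×(0.841 − 0.46000) = 0.43967.
New p* = 0.638 − e/c = 0.638 − 0.32096/1.15400 = 0.35987.
Δp* = 0.35987 − 0.46000 = -0.10013.

-0.100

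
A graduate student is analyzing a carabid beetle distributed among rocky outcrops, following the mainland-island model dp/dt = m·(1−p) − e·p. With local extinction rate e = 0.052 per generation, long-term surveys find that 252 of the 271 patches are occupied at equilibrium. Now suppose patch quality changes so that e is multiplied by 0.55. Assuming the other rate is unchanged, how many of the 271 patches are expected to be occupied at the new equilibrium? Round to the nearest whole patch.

Observed p* = 252/271 = 0.92989.
Balance m(1−p*) = e·p* gives m = e·p*/(1−p*) = 0.052×0.92989/0.07011 = 0.68969.
New p* = m/(m+e) = 0.68969/(0.68969+0.02860) = 0.96018.
Expected occupied = 271 × 0.96018 = 260.21 ≈ 260.

260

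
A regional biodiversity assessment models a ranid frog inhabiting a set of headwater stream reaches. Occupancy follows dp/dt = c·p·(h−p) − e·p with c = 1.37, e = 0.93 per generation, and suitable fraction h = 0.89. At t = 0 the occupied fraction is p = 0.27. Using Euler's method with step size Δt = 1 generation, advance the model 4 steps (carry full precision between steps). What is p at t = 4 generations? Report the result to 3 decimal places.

0.223

Update rule: p ← p + [c·p·(h−p) − e·p]·Δt with Δt = 1.
  1  |  dp/dt·Δt = -0.021762  |  p_1 = 0.248238
  2  |  dp/dt·Δt = -0.012607  |  p_2 = 0.235631
  3  |  dp/dt·Δt = -0.007897  |  p_3 = 0.227734
  4  |  dp/dt·Δt = -0.005169  |  p_4 = 0.222565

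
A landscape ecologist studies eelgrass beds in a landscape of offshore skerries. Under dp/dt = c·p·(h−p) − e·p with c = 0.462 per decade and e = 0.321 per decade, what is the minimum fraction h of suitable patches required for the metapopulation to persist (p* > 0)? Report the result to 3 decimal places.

p* = h − e/c is positive only when h > e/c.
h_min = e/c = 0.321/0.462 = 0.6948.

0.695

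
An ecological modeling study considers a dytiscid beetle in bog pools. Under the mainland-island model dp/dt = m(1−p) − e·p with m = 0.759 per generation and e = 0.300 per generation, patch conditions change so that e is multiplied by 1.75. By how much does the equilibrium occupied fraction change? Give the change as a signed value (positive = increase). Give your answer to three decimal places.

Before: p* = 0.759/(0.759+0.300) = 0.7167.
After: m = 0.759, e = 0.525; p* = 0.759/1.2840 = 0.5911.
Δp* = 0.5911 − 0.7167 = -0.1256.

-0.126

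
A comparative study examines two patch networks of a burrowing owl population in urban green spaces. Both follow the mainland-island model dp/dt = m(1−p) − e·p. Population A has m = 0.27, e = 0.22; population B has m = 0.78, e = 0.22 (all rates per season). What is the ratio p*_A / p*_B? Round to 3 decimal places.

0.706

A: p*_A = m/(m+e) = 0.27/0.4900 = 0.5510.
B: p*_B = 0.78/1.0000 = 0.7800.
p*_A / p*_B = 0.5510/0.7800 = 0.7064.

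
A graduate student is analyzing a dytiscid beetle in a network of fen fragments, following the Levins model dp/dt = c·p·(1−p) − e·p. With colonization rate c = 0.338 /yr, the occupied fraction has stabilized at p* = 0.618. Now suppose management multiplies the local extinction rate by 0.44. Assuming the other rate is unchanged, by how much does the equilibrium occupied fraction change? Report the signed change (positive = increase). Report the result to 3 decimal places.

Balance c(1−p*) = e gives e = 0.338×(1 − 0.61800) = 0.12912.
New p* = 1 − e/c = 1 − 0.05681/0.33800 = 0.83192.
Δp* = 0.83192 − 0.61800 = +0.21392.

0.214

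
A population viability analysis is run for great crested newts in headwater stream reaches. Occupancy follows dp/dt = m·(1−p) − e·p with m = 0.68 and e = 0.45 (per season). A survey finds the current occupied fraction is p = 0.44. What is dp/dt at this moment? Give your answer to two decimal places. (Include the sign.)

Colonization term: m·(1−p) = 0.68×0.5600 = 0.38080.
Extinction term: e·p = 0.19800.
dp/dt = 0.38080 − 0.19800 = 0.18280.

0.18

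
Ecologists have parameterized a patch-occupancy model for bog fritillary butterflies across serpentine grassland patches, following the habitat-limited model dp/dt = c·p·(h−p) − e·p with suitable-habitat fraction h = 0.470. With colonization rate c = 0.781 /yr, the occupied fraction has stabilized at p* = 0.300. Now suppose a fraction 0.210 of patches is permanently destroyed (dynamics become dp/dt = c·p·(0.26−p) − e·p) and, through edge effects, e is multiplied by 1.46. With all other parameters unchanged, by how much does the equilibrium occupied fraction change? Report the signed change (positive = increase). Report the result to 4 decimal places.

Balance c(h−p*) = e gives e = 0.781×(0.47 − 0.30000) = 0.13277.
New p* = 0.26 − e/c = 0.26 − 0.19384/0.78100 = 0.01181.
Δp* = 0.01181 − 0.30000 = -0.28819.

-0.2882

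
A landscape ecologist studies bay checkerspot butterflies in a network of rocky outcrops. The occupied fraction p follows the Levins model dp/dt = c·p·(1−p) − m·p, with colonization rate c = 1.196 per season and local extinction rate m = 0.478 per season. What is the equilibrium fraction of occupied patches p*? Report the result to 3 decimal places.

At equilibrium, colonization balances extinction: c·p*·(1−p*) = m·p*.
So p* = 1 − m/c = 1 − 0.478/1.196 = 1 − 0.3997 = 0.6003.

0.600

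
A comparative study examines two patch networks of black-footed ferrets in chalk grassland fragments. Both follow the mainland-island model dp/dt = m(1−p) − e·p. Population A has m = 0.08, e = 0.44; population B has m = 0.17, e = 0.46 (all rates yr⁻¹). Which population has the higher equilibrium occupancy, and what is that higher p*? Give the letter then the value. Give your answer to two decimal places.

A: p*_A = m/(m+e) = 0.08/0.5200 = 0.1538.
B: p*_B = 0.17/0.6300 = 0.2698.
B is higher at 0.2698.

B, 0.27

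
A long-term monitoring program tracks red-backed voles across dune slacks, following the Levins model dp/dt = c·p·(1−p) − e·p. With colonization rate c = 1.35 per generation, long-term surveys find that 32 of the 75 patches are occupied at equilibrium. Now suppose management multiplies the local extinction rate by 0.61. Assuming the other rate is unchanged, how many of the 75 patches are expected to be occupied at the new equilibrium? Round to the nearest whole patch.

Observed p* = 32/75 = 0.42667.
Balance c(1−p*) = e gives e = 1.35×(1 − 0.42667) = 0.77400.
New p* = 1 − e/c = 1 − 0.47214/1.35000 = 0.65027.
Expected occupied = 75 × 0.65027 = 48.77 ≈ 49.

49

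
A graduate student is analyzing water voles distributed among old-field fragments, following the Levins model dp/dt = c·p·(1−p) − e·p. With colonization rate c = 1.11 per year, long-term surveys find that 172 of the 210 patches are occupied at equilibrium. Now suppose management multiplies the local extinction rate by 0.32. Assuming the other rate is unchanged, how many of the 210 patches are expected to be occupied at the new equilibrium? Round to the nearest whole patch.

198

Observed p* = 172/210 = 0.81905.
Balance c(1−p*) = e gives e = 1.11×(1 − 0.81905) = 0.20085.
New p* = 1 − e/c = 1 − 0.06427/1.11000 = 0.94210.
Expected occupied = 210 × 0.94210 = 197.84 ≈ 198.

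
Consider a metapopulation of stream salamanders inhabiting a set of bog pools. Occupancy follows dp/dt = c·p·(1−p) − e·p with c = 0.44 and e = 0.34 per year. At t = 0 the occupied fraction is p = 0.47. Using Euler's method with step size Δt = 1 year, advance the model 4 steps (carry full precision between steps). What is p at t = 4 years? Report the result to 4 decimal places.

Update rule: p ← p + [c·p·(1−p) − e·p]·Δt with Δt = 1.
p: 0.47000 → 0.41980  (Δp = -0.05020)
p: 0.41980 → 0.38424  (Δp = -0.03556)
p: 0.38424 → 0.35770  (Δp = -0.02654)
p: 0.35770 → 0.33717  (Δp = -0.02053)

0.3372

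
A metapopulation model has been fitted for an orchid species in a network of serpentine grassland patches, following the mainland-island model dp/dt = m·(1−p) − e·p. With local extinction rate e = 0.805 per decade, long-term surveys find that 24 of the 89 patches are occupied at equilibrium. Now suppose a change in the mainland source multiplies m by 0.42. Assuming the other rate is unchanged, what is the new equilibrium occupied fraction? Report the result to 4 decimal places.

0.1343

Observed p* = 24/89 = 0.26966.
Balance m(1−p*) = e·p* gives m = e·p*/(1−p*) = 0.805×0.26966/0.73034 = 0.29723.
New p* = m/(m+e) = 0.12484/(0.12484+0.80500) = 0.13426.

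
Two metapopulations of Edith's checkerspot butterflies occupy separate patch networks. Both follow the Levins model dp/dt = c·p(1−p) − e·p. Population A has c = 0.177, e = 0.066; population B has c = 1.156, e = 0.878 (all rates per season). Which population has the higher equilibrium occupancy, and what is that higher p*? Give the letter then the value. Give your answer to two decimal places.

A: p*_A = 1 − 0.066/0.177 = 0.6271.
B: p*_B = 1 − 0.878/1.156 = 0.2405.
A is higher at 0.6271.

A, 0.63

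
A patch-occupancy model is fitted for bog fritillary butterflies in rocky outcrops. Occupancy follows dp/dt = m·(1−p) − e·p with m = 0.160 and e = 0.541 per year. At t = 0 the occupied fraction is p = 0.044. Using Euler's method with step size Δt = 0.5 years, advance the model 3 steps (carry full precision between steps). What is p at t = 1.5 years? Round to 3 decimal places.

Update rule: p ← p + [m·(1−p) − e·p]·Δt with Δt = 0.5.
  1  |  dp/dt·Δt = +0.064578  |  p_1 = 0.108578
  2  |  dp/dt·Δt = +0.041943  |  p_2 = 0.150521
  3  |  dp/dt·Δt = +0.027242  |  p_3 = 0.177764

0.178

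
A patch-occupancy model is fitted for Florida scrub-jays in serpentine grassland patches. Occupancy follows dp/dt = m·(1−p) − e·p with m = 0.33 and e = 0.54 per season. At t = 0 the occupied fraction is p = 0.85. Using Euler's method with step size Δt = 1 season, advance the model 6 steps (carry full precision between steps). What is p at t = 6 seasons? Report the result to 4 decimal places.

0.3793

Update rule: p ← p + [m·(1−p) − e·p]·Δt with Δt = 1.
p: 0.85000 → 0.44050  (Δp = -0.40950)
p: 0.44050 → 0.38726  (Δp = -0.05323)
p: 0.38726 → 0.38034  (Δp = -0.00692)
p: 0.38034 → 0.37944  (Δp = -0.00090)
p: 0.37944 → 0.37933  (Δp = -0.00012)
p: 0.37933 → 0.37931  (Δp = -0.00002)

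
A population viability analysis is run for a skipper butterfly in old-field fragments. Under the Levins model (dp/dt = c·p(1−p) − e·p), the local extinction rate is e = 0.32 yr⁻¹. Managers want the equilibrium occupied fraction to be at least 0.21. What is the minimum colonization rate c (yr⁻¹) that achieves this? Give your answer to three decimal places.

0.405

p* = 1 − e/c ≥ 0.21 requires e/c ≤ 0.7900, i.e. c ≥ e/0.7900.
c_min = 0.32/0.7900 = 0.4051.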